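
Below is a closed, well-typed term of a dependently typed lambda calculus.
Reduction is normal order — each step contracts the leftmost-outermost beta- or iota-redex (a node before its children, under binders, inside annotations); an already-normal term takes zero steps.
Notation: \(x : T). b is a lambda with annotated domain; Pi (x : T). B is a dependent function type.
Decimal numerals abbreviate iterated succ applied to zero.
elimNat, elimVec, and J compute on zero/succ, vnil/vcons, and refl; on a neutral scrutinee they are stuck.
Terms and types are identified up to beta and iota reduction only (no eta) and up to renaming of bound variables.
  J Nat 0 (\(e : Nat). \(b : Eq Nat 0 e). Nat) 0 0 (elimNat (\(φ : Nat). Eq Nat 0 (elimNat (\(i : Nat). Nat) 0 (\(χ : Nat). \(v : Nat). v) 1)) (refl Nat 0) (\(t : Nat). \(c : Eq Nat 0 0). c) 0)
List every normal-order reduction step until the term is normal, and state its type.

normal-order reduction:
  J Nat 0 (\(e : Nat). \(b : Eq Nat 0 e). Nat) 0 0 (elimNat (\(φ : Nat). Eq Nat 0 (elimNat (\(i : Nat). Nat) 0 (\(χ : Nat). \(v : Nat). v) 1)) (refl Nat 0) (\(t : Nat). \(c : Eq Nat 0 0). c) 0)
  ~> J Nat 0 (\(e : Nat). \(b : Eq Nat 0 e). Nat) 0 0 (refl Nat 0)
  ~> 0
the term's type:
  Nat


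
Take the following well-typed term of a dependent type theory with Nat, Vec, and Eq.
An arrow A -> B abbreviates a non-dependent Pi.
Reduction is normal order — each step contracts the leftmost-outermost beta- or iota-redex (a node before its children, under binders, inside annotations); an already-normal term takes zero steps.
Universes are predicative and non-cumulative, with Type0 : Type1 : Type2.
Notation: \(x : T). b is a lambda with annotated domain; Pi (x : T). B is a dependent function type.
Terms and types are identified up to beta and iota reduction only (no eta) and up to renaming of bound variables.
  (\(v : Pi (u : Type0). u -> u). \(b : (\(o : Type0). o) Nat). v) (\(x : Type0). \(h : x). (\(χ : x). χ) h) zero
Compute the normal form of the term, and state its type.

reduced normal form:
  \(v : Type0). \(u : v). u
inferred type:
  Pi (v : Type0). v -> v
observation: the leftmost-outermost redex is a beta-redex, and normalization takes 3 steps.


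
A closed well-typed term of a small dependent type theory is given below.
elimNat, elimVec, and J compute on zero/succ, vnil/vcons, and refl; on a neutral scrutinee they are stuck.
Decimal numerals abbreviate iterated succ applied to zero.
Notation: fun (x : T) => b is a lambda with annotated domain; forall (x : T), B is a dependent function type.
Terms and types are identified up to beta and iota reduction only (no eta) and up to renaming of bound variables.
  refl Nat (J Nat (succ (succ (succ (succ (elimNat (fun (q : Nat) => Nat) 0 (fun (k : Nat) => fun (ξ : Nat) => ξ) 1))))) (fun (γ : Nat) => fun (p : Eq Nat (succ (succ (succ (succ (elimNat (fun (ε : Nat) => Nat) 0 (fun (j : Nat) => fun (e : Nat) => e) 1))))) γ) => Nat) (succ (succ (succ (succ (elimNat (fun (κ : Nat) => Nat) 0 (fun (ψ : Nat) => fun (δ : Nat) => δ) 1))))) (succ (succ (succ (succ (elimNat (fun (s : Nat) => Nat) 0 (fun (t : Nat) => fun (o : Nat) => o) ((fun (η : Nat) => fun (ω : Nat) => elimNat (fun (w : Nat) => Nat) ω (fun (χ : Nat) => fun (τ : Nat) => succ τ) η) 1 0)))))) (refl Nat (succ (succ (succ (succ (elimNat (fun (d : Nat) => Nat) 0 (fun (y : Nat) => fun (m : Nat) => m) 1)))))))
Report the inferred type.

type:
  Eq Nat 4 4


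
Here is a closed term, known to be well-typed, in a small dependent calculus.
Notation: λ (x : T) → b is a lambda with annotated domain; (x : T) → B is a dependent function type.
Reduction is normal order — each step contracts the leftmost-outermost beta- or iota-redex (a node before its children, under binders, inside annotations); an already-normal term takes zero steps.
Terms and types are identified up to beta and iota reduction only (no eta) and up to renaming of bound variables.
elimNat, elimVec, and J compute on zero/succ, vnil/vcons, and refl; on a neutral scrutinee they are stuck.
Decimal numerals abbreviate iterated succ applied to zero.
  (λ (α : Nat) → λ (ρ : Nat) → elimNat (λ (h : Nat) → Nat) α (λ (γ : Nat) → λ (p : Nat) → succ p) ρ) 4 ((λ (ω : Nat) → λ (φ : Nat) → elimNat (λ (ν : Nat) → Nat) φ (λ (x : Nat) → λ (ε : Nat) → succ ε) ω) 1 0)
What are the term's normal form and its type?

reduced normal form:
  5
the term's type:
  Nat


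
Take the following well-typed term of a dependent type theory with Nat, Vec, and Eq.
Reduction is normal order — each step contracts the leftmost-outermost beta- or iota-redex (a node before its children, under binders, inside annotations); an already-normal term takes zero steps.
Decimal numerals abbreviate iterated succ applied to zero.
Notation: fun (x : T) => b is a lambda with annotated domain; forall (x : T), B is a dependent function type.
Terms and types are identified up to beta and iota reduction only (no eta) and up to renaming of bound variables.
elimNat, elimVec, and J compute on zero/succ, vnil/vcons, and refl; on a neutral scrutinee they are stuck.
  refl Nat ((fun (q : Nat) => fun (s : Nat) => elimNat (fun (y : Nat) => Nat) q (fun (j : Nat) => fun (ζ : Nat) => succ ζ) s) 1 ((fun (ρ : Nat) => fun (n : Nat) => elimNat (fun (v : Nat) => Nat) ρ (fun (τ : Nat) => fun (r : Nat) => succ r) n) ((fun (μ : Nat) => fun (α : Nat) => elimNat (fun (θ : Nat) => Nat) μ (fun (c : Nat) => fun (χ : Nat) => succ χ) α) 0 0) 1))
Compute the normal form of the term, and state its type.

normal form:
  refl Nat 2
type:
  Eq Nat 2 2
observation: the first redex contracted is a beta-redex; the normal form is reached in 15 normal-order steps.


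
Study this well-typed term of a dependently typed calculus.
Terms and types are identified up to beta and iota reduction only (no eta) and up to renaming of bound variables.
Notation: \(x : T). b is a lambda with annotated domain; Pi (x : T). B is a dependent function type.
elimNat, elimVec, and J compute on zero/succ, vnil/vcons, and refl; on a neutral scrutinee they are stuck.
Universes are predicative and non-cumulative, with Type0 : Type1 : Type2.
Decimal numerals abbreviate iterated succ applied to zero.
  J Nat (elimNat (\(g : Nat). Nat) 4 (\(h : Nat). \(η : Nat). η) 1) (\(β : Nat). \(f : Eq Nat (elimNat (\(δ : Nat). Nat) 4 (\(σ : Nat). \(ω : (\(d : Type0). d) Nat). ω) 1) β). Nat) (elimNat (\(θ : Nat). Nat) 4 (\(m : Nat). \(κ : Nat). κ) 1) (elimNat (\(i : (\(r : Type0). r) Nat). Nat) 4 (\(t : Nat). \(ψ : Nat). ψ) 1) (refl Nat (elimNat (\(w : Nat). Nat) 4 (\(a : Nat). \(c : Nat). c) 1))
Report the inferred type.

the term's type:
  Nat


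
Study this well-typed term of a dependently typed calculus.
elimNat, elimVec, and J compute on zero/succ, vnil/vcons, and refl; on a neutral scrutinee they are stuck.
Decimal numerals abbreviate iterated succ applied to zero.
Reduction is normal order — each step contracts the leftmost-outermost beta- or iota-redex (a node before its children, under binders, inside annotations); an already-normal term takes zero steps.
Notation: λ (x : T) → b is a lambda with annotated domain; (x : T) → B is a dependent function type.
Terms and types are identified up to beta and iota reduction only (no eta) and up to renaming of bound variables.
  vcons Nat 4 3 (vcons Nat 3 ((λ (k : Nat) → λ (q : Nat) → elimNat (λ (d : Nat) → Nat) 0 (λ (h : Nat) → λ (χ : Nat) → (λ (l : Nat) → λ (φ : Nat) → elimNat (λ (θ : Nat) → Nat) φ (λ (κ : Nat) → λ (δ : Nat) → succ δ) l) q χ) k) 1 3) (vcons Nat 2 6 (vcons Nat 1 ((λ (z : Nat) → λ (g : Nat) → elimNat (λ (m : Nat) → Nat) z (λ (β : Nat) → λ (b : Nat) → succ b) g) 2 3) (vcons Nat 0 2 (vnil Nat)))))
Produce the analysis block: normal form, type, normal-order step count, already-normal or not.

resulting normal form:
  vcons Nat 4 3 (vcons Nat 3 3 (vcons Nat 2 6 (vcons Nat 1 5 (vcons Nat 0 2 (vnil Nat)))))
type:
  Vec Nat 5
reduction steps (normal order): 30
started in normal form: no
first redex: a beta-redex


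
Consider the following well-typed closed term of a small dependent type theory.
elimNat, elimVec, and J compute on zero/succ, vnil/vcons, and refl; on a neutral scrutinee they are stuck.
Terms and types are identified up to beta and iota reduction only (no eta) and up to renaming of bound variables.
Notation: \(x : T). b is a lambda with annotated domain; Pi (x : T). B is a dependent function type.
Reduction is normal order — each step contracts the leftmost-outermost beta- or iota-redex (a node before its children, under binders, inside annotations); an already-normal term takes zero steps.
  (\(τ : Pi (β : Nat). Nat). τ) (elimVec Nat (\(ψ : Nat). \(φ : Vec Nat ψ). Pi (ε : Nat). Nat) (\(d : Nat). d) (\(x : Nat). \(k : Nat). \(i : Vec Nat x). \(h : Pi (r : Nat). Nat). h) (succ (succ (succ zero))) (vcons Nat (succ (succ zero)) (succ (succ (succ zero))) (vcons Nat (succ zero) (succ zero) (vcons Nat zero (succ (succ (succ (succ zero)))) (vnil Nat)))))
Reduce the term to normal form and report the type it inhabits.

normal form:
  \(τ : Nat). τ
inferred type:
  Pi (τ : Nat). Nat
observation: 17 normal-order steps separate the term from its normal form.


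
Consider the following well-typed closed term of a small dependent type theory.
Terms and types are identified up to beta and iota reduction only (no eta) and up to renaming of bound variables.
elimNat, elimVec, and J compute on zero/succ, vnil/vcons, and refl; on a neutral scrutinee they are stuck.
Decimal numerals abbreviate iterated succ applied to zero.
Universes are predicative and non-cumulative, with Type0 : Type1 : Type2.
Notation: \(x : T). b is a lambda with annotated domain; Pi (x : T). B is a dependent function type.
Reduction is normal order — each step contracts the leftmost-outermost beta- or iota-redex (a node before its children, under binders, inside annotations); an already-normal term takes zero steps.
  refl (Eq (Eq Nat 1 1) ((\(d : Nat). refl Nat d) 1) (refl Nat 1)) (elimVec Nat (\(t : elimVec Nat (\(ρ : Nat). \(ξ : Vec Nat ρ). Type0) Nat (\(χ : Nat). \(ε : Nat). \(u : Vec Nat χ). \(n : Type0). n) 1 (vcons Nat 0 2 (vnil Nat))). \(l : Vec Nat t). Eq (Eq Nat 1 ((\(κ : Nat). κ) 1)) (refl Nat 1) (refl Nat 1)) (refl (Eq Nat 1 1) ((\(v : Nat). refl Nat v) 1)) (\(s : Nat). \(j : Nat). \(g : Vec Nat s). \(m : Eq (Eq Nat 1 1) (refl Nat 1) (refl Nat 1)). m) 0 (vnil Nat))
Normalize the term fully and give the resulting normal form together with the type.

resulting normal form:
  refl (Eq (Eq Nat 1 1) (refl Nat 1) (refl Nat 1)) (refl (Eq Nat 1 1) (refl Nat 1))
inferred type:
  Eq (Eq (Eq Nat 1 1) (refl Nat 1) (refl Nat 1)) (refl (Eq Nat 1 1) (refl Nat 1)) (refl (Eq Nat 1 1) (refl Nat 1))


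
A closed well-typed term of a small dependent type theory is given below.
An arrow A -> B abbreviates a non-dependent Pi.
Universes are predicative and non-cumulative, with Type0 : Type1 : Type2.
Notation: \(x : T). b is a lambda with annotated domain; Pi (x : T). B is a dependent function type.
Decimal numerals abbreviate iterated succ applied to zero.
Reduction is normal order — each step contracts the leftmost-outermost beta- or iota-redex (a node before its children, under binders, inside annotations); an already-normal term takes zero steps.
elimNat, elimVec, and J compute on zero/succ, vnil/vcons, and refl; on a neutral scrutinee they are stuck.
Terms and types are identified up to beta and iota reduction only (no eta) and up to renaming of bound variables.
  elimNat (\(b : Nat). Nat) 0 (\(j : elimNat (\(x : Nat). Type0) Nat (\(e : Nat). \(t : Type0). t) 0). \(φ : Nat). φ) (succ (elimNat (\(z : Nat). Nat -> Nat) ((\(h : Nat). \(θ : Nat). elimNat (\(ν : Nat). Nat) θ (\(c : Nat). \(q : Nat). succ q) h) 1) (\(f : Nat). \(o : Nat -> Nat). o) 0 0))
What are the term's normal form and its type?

normal form:
  0
inferred type:
  Nat
observation: the term reaches its normal form after 15 normal-order steps.


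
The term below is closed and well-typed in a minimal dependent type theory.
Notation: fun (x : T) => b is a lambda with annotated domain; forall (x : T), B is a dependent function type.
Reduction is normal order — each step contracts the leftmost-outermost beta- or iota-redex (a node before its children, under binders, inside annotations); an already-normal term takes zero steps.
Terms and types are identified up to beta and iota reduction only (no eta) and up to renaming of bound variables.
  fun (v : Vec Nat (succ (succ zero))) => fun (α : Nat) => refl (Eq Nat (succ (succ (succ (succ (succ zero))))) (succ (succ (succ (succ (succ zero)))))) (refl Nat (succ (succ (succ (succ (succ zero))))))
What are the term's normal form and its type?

resulting normal form:
  fun (v : Vec Nat (succ (succ zero))) => fun (α : Nat) => refl (Eq Nat (succ (succ (succ (succ (succ zero))))) (succ (succ (succ (succ (succ zero)))))) (refl Nat (succ (succ (succ (succ (succ zero))))))
type:
  forall (v : Vec Nat (succ (succ zero))), forall (α : Nat), Eq (Eq Nat (succ (succ (succ (succ (succ zero))))) (succ (succ (succ (succ (succ zero)))))) (refl Nat (succ (succ (succ (succ (succ zero)))))) (refl Nat (succ (succ (succ (succ (succ zero))))))
observation: the term is already in normal form.


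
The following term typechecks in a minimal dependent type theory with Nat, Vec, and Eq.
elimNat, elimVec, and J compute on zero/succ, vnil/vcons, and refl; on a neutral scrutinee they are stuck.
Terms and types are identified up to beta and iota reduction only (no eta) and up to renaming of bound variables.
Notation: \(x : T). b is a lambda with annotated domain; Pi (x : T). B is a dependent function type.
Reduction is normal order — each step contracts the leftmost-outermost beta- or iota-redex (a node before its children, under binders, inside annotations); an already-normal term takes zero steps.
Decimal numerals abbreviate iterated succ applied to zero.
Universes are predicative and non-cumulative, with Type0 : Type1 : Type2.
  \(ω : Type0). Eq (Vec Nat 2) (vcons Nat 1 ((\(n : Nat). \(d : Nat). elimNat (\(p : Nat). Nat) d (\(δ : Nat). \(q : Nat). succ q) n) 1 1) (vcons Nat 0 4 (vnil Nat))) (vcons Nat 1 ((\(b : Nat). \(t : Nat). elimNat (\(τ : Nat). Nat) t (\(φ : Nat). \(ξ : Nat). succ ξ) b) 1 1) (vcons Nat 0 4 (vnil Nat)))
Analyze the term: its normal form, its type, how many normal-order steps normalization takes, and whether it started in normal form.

normal form:
  \(ω : Type0). Eq (Vec Nat 2) (vcons Nat 1 2 (vcons Nat 0 4 (vnil Nat))) (vcons Nat 1 2 (vcons Nat 0 4 (vnil Nat)))
inferred type:
  Pi (ω : Type0). Type0
steps to reach normal form (normal order): 12
already normal: no
first redex: a beta-redex


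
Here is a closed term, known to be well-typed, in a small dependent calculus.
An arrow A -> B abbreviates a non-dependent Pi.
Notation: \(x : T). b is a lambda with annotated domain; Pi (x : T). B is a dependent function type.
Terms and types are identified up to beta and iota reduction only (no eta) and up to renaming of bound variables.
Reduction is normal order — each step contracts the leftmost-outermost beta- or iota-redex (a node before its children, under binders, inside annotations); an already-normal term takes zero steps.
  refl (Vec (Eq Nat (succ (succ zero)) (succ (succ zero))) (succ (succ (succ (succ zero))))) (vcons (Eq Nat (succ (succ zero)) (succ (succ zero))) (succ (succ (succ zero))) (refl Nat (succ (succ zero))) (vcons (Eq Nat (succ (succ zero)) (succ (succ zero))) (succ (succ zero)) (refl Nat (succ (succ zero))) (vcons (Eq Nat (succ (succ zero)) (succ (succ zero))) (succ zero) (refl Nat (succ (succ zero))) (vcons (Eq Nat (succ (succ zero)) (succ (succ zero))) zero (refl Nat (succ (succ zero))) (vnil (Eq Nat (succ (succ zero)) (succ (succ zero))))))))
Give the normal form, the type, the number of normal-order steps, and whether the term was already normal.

normal form:
  refl (Vec (Eq Nat (succ (succ zero)) (succ (succ zero))) (succ (succ (succ (succ zero))))) (vcons (Eq Nat (succ (succ zero)) (succ (succ zero))) (succ (succ (succ zero))) (refl Nat (succ (succ zero))) (vcons (Eq Nat (succ (succ zero)) (succ (succ zero))) (succ (succ zero)) (refl Nat (succ (succ zero))) (vcons (Eq Nat (succ (succ zero)) (succ (succ zero))) (succ zero) (refl Nat (succ (succ zero))) (vcons (Eq Nat (succ (succ zero)) (succ (succ zero))) zero (refl Nat (succ (succ zero))) (vnil (Eq Nat (succ (succ zero)) (succ (succ zero))))))))
inferred type:
  Eq (Vec (Eq Nat (succ (succ zero)) (succ (succ zero))) (succ (succ (succ (succ zero))))) (vcons (Eq Nat (succ (succ zero)) (succ (succ zero))) (succ (succ (succ zero))) (refl Nat (succ (succ zero))) (vcons (Eq Nat (succ (succ zero)) (succ (succ zero))) (succ (succ zero)) (refl Nat (succ (succ zero))) (vcons (Eq Nat (succ (succ zero)) (succ (succ zero))) (succ zero) (refl Nat (succ (succ zero))) (vcons (Eq Nat (succ (succ zero)) (succ (succ zero))) zero (refl Nat (succ (succ zero))) (vnil (Eq Nat (succ (succ zero)) (succ (succ zero)))))))) (vcons (Eq Nat (succ (succ zero)) (succ (succ zero))) (succ (succ (succ zero))) (refl Nat (succ (succ zero))) (vcons (Eq Nat (succ (succ zero)) (succ (succ zero))) (succ (succ zero)) (refl Nat (succ (succ zero))) (vcons (Eq Nat (succ (succ zero)) (succ (succ zero))) (succ zero) (refl Nat (succ (succ zero))) (vcons (Eq Nat (succ (succ zero)) (succ (succ zero))) zero (refl Nat (succ (succ zero))) (vnil (Eq Nat (succ (succ zero)) (succ (succ zero))))))))
steps to reach normal form (normal order): 0
term was already normal: yes


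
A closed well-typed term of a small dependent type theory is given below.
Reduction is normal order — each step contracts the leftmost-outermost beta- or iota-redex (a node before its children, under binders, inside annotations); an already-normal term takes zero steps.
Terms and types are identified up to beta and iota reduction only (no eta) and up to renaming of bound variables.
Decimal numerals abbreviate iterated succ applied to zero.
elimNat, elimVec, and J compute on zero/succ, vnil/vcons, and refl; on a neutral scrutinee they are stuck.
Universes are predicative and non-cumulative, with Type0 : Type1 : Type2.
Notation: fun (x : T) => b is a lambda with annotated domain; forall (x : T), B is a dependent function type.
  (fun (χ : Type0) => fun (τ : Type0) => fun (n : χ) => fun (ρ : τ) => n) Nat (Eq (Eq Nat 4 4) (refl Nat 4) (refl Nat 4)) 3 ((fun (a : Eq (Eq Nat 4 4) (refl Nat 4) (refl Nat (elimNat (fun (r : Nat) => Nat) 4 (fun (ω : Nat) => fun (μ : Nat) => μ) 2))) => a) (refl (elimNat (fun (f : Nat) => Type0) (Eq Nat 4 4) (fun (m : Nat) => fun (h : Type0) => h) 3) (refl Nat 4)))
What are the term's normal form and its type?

resulting normal form:
  3
type:
  Nat


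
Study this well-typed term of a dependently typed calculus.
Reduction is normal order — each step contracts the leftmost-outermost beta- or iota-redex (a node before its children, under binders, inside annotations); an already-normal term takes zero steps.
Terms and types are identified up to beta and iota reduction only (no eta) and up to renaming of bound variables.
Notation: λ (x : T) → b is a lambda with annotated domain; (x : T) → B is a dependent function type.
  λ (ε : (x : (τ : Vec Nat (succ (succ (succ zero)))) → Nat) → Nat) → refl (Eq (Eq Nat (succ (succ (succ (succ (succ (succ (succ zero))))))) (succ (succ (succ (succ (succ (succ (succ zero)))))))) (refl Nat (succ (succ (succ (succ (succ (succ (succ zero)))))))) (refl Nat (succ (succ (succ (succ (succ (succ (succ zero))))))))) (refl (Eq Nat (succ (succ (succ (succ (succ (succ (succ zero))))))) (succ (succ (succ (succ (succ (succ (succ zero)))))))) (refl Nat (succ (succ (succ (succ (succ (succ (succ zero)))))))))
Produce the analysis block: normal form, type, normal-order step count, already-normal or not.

resulting normal form:
  λ (ε : (x : (τ : Vec Nat (succ (succ (succ zero)))) → Nat) → Nat) → refl (Eq (Eq Nat (succ (succ (succ (succ (succ (succ (succ zero))))))) (succ (succ (succ (succ (succ (succ (succ zero)))))))) (refl Nat (succ (succ (succ (succ (succ (succ (succ zero)))))))) (refl Nat (succ (succ (succ (succ (succ (succ (succ zero))))))))) (refl (Eq Nat (succ (succ (succ (succ (succ (succ (succ zero))))))) (succ (succ (succ (succ (succ (succ (succ zero)))))))) (refl Nat (succ (succ (succ (succ (succ (succ (succ zero)))))))))
type:
  (ε : (x : (τ : Vec Nat (succ (succ (succ zero)))) → Nat) → Nat) → Eq (Eq (Eq Nat (succ (succ (succ (succ (succ (succ (succ zero))))))) (succ (succ (succ (succ (succ (succ (succ zero)))))))) (refl Nat (succ (succ (succ (succ (succ (succ (succ zero)))))))) (refl Nat (succ (succ (succ (succ (succ (succ (succ zero))))))))) (refl (Eq Nat (succ (succ (succ (succ (succ (succ (succ zero))))))) (succ (succ (succ (succ (succ (succ (succ zero)))))))) (refl Nat (succ (succ (succ (succ (succ (succ (succ zero))))))))) (refl (Eq Nat (succ (succ (succ (succ (succ (succ (succ zero))))))) (succ (succ (succ (succ (succ (succ (succ zero)))))))) (refl Nat (succ (succ (succ (succ (succ (succ (succ zero)))))))))
normal-order step count: 0
term was already normal: yes


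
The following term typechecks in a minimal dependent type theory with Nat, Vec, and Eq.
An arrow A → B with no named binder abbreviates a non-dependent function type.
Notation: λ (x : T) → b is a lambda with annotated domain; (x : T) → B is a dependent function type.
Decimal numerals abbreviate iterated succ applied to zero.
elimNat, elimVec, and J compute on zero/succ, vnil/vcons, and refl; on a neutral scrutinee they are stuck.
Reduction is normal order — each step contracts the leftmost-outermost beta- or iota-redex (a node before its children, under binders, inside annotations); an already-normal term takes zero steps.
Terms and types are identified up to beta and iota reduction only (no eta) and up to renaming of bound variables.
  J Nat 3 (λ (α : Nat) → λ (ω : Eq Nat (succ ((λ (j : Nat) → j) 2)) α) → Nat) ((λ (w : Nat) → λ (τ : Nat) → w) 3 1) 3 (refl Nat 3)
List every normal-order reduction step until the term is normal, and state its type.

normal-order reduction:
  J Nat 3 (λ (α : Nat) → λ (ω : Eq Nat (succ ((λ (j : Nat) → j) 2)) α) → Nat) ((λ (w : Nat) → λ (τ : Nat) → w) 3 1) 3 (refl Nat 3)
  ~> (λ (α : Nat) → λ (ω : Nat) → α) 3 1
  ~> (λ (α : Nat) → 3) 1
  ~> 3
type:
  Nat


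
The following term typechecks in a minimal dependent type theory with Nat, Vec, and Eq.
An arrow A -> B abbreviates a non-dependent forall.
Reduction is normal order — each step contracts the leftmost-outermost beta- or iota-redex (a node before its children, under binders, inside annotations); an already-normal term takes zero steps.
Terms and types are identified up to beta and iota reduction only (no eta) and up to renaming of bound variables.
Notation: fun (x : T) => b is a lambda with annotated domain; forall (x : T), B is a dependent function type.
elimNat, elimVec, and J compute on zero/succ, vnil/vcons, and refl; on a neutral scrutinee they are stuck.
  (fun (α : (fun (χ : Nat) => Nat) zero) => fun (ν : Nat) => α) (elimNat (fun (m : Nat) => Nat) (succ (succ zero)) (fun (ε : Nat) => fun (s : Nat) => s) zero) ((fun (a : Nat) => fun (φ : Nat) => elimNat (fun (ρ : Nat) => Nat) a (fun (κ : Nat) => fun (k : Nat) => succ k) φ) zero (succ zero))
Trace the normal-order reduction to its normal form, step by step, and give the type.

normal-order reduction:
  (fun (α : (fun (χ : Nat) => Nat) zero) => fun (ν : Nat) => α) (elimNat (fun (m : Nat) => Nat) (succ (succ zero)) (fun (ε : Nat) => fun (s : Nat) => s) zero) ((fun (a : Nat) => fun (φ : Nat) => elimNat (fun (ρ : Nat) => Nat) a (fun (κ : Nat) => fun (k : Nat) => succ k) φ) zero (succ zero))
  ~> (fun (α : Nat) => elimNat (fun (χ : Nat) => Nat) (succ (succ zero)) (fun (ν : Nat) => fun (m : Nat) => m) zero) ((fun (ε : Nat) => fun (s : Nat) => elimNat (fun (a : Nat) => Nat) ε (fun (φ : Nat) => fun (ρ : Nat) => succ ρ) s) zero (succ zero))
  ~> elimNat (fun (α : Nat) => Nat) (succ (succ zero)) (fun (χ : Nat) => fun (ν : Nat) => ν) zero
  ~> succ (succ zero)
inferred type:
  Nat


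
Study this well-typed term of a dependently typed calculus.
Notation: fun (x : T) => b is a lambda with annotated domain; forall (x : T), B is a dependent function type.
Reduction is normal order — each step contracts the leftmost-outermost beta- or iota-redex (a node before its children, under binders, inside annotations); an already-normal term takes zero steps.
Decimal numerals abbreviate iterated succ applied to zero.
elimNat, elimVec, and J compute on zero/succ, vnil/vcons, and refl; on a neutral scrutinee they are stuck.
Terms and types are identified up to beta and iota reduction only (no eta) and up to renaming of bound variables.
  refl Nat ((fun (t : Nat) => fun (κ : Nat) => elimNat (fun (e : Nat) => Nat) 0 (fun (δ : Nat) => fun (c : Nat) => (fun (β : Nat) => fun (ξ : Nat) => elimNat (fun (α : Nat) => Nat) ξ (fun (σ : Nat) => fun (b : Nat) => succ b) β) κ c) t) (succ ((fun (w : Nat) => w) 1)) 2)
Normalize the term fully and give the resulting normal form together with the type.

resulting normal form:
  refl Nat 4
inferred type:
  Eq Nat 4 4
observation: 28 normal-order steps separate the term from its normal form.


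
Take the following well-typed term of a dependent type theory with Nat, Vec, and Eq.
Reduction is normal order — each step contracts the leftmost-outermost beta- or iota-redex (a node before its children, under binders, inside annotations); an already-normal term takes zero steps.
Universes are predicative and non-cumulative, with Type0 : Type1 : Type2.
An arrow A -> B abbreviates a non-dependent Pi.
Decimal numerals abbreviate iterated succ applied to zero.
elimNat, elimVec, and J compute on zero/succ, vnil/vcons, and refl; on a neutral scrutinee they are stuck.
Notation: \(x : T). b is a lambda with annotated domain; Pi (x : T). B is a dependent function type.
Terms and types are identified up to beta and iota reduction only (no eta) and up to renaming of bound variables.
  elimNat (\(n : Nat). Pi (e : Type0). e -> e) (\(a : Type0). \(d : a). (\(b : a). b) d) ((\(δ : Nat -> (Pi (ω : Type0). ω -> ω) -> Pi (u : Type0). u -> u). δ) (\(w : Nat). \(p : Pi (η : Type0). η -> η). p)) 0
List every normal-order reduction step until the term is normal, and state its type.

normal-order reduction:
  elimNat (\(n : Nat). Pi (e : Type0). e -> e) (\(a : Type0). \(d : a). (\(b : a). b) d) ((\(δ : Nat -> (Pi (ω : Type0). ω -> ω) -> Pi (u : Type0). u -> u). δ) (\(w : Nat). \(p : Pi (η : Type0). η -> η). p)) 0
  ~> \(n : Type0). \(e : n). (\(a : n). a) e
  ~> \(n : Type0). \(e : n). e
the term's type:
  Pi (n : Type0). n -> n


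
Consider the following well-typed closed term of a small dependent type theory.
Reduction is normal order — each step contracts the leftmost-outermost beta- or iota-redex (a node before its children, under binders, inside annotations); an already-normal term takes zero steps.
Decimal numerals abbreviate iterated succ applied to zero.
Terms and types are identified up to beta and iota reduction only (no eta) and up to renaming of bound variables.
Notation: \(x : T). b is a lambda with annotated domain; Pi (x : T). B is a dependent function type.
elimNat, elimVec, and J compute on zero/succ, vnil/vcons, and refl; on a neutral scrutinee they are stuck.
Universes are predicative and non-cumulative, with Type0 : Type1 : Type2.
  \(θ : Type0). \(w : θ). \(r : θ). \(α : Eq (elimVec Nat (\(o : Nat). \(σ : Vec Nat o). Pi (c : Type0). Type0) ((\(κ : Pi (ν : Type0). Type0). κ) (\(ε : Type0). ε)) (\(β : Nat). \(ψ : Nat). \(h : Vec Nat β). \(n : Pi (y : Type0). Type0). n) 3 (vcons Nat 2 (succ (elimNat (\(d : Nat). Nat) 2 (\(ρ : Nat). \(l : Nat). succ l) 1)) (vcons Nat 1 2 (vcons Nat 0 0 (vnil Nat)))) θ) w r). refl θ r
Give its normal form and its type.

normal form:
  \(θ : Type0). \(w : θ). \(r : θ). \(α : Eq θ w r). refl θ r
type:
  Pi (θ : Type0). Pi (w : θ). Pi (r : θ). Pi (α : Eq θ w r). Eq θ r r


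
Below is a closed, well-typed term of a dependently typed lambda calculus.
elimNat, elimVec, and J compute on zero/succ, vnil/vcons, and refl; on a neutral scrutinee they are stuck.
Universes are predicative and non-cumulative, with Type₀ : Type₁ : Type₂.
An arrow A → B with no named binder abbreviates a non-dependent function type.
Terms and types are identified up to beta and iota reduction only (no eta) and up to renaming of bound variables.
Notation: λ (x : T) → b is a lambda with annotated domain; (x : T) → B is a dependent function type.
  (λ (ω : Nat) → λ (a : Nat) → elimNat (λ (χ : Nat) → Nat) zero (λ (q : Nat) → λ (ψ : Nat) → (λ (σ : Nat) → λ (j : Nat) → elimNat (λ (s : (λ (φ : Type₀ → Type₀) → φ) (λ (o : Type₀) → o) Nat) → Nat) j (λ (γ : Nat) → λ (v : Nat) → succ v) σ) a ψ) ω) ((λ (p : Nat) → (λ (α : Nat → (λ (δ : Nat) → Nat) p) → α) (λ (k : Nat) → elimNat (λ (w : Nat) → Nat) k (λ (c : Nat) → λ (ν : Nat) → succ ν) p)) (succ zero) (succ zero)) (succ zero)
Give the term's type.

the term's type:
  Nat


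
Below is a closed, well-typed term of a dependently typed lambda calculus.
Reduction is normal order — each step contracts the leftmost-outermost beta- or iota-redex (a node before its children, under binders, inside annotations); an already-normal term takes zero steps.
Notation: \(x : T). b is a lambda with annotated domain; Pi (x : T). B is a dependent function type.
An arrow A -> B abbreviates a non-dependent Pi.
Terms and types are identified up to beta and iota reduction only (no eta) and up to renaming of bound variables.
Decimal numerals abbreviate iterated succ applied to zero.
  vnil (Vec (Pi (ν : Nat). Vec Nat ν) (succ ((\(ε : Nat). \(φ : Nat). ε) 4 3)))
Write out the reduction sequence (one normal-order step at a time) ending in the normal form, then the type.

reduction (normal order):
  vnil (Vec (Pi (ν : Nat). Vec Nat ν) (succ ((\(ε : Nat). \(φ : Nat). ε) 4 3)))
  ~> vnil (Vec (Pi (ν : Nat). Vec Nat ν) (succ ((\(ε : Nat). 4) 3)))
  ~> vnil (Vec (Pi (ν : Nat). Vec Nat ν) 5)
inferred type:
  Vec (Vec (Pi (ν : Nat). Vec Nat ν) 5) 0


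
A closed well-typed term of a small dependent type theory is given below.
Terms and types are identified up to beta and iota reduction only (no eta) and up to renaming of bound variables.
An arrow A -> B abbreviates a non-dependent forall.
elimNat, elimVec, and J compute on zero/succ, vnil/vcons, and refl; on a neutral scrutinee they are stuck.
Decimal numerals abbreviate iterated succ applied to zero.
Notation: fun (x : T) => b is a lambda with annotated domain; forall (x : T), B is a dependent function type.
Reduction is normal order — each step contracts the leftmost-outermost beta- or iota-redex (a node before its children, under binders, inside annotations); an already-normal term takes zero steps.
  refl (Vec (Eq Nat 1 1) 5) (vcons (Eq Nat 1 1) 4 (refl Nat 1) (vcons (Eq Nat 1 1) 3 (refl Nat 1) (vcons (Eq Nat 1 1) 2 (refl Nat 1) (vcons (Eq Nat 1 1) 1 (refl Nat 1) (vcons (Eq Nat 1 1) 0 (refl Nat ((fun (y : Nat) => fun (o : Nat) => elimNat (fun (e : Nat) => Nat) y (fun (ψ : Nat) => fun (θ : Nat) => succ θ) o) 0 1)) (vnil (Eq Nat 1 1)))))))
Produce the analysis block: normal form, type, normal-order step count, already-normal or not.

resulting normal form:
  refl (Vec (Eq Nat 1 1) 5) (vcons (Eq Nat 1 1) 4 (refl Nat 1) (vcons (Eq Nat 1 1) 3 (refl Nat 1) (vcons (Eq Nat 1 1) 2 (refl Nat 1) (vcons (Eq Nat 1 1) 1 (refl Nat 1) (vcons (Eq Nat 1 1) 0 (refl Nat 1) (vnil (Eq Nat 1 1)))))))
inferred type:
  Eq (Vec (Eq Nat 1 1) 5) (vcons (Eq Nat 1 1) 4 (refl Nat 1) (vcons (Eq Nat 1 1) 3 (refl Nat 1) (vcons (Eq Nat 1 1) 2 (refl Nat 1) (vcons (Eq Nat 1 1) 1 (refl Nat 1) (vcons (Eq Nat 1 1) 0 (refl Nat 1) (vnil (Eq Nat 1 1))))))) (vcons (Eq Nat 1 1) 4 (refl Nat 1) (vcons (Eq Nat 1 1) 3 (refl Nat 1) (vcons (Eq Nat 1 1) 2 (refl Nat 1) (vcons (Eq Nat 1 1) 1 (refl Nat 1) (vcons (Eq Nat 1 1) 0 (refl Nat 1) (vnil (Eq Nat 1 1)))))))
reduction steps (normal order): 6
already normal: no
first redex: a beta-redex


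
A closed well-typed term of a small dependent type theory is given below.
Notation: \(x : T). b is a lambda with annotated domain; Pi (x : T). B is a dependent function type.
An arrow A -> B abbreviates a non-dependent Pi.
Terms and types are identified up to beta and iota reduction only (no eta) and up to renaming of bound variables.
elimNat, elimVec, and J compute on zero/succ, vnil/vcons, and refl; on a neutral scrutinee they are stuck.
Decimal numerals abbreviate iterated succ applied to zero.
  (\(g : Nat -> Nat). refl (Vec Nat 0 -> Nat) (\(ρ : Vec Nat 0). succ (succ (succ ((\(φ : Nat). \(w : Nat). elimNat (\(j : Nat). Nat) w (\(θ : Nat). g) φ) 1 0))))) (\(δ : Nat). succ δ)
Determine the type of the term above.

type:
  Eq (Vec Nat 0 -> Nat) (\(g : Vec Nat 0). 4) (\(ρ : Vec Nat 0). 4)


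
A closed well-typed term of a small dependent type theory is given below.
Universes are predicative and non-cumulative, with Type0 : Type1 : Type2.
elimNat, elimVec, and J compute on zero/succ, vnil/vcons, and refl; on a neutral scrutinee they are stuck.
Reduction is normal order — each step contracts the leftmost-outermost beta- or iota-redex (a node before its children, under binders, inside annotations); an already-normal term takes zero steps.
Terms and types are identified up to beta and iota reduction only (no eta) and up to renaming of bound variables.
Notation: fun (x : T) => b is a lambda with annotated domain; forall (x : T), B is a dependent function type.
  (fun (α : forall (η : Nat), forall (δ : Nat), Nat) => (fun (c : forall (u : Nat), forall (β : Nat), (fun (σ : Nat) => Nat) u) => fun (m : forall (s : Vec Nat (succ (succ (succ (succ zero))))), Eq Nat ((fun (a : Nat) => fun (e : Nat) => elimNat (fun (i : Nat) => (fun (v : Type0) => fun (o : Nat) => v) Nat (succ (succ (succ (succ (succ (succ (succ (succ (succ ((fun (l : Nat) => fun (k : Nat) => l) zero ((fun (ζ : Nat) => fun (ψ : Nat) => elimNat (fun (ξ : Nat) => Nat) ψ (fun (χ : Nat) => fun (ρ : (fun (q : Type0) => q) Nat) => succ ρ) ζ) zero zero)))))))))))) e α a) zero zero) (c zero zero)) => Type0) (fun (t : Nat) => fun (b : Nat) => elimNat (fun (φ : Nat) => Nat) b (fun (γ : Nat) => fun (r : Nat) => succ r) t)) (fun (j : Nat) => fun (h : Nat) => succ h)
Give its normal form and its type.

normal form:
  fun (α : forall (η : Vec Nat (succ (succ (succ (succ zero))))), Eq Nat zero zero) => Type0
inferred type:
  forall (α : forall (η : Vec Nat (succ (succ (succ (succ zero))))), Eq Nat zero zero), Type1
observation: 8 normal-order steps normalize the term, beginning with a beta-redex.


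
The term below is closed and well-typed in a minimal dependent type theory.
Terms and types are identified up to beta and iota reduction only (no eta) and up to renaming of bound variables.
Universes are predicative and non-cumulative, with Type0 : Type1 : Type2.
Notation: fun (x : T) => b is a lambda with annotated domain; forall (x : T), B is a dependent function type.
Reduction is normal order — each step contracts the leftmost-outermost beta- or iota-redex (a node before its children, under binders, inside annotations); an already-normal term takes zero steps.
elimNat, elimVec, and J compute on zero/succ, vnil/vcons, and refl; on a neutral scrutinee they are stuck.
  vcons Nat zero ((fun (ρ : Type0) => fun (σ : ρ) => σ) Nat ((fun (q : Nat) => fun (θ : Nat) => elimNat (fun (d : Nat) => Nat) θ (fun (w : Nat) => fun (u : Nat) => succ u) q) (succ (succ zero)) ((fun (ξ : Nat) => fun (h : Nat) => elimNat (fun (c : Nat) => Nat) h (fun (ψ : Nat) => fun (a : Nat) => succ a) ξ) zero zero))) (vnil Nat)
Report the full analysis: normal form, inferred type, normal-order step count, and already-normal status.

resulting normal form:
  vcons Nat zero (succ (succ zero)) (vnil Nat)
inferred type:
  Vec Nat (succ zero)
steps to reach normal form (normal order): 14
already normal: no
first redex: a beta-redex


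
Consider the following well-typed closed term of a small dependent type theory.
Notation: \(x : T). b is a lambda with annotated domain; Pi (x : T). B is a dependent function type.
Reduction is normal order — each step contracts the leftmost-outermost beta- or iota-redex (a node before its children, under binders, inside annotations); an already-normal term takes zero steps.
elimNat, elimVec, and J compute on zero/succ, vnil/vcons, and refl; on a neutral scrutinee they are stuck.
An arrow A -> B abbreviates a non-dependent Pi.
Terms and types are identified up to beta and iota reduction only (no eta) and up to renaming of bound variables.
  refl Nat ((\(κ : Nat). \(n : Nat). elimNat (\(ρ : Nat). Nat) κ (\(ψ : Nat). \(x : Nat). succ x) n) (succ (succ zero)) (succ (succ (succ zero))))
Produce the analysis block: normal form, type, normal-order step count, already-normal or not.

resulting normal form:
  refl Nat (succ (succ (succ (succ (succ zero)))))
the term's type:
  Eq Nat (succ (succ (succ (succ (succ zero))))) (succ (succ (succ (succ (succ zero)))))
reduction steps (normal order): 12
started in normal form: no
first redex: a beta-redex


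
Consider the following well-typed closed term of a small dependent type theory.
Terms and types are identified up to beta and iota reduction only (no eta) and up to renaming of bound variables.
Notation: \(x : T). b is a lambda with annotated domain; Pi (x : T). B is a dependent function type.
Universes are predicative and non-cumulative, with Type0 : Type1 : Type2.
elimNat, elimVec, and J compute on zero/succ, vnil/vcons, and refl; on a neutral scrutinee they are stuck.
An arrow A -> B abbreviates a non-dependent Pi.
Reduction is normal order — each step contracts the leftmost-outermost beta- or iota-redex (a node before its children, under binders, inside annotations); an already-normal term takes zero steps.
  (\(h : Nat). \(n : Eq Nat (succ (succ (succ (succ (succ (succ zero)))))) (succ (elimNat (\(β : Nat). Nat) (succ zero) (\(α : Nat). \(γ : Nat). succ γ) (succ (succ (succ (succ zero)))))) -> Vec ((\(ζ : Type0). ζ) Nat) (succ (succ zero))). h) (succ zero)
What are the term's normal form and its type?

normal form:
  \(h : Eq Nat (succ (succ (succ (succ (succ (succ zero)))))) (succ (succ (succ (succ (succ (succ zero)))))) -> Vec Nat (succ (succ zero))). succ zero
type:
  (Eq Nat (succ (succ (succ (succ (succ (succ zero)))))) (succ (succ (succ (succ (succ (succ zero)))))) -> Vec Nat (succ (succ zero))) -> Nat


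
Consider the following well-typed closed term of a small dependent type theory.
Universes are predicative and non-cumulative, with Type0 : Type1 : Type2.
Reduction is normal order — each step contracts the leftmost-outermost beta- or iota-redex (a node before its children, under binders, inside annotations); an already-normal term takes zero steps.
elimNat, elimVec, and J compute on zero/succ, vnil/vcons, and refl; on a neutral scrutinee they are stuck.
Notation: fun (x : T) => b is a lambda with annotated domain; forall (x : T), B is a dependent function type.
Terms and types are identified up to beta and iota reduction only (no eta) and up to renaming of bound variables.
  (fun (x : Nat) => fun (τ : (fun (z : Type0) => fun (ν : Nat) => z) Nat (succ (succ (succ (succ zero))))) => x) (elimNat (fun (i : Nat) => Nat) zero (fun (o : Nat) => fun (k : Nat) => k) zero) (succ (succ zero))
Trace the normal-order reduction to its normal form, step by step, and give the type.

normal-order reduction sequence:
  (fun (x : Nat) => fun (τ : (fun (z : Type0) => fun (ν : Nat) => z) Nat (succ (succ (succ (succ zero))))) => x) (elimNat (fun (i : Nat) => Nat) zero (fun (o : Nat) => fun (k : Nat) => k) zero) (succ (succ zero))
  ~> (fun (x : (fun (τ : Type0) => fun (z : Nat) => τ) Nat (succ (succ (succ (succ zero))))) => elimNat (fun (ν : Nat) => Nat) zero (fun (i : Nat) => fun (o : Nat) => o) zero) (succ (succ zero))
  ~> elimNat (fun (x : Nat) => Nat) zero (fun (τ : Nat) => fun (z : Nat) => z) zero
  ~> zero
type:
  Nat


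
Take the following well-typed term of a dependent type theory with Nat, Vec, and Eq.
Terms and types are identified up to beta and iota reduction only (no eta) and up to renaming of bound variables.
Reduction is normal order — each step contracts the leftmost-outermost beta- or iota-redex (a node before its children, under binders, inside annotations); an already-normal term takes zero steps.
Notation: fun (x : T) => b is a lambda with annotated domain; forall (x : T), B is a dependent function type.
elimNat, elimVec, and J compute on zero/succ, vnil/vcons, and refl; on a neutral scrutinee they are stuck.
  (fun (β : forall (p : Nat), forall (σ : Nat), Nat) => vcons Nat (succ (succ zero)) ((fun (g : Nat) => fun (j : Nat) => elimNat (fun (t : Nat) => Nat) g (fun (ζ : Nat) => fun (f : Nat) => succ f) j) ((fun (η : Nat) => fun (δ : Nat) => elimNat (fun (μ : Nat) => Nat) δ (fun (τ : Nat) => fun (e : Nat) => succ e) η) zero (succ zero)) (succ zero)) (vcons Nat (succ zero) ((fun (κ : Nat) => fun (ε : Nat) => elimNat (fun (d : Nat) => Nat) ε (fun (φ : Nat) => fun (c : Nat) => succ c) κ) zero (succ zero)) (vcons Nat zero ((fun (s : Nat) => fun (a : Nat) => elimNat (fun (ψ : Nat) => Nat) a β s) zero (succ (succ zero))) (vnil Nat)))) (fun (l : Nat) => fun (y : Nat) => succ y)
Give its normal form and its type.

resulting normal form:
  vcons Nat (succ (succ zero)) (succ (succ zero)) (vcons Nat (succ zero) (succ zero) (vcons Nat zero (succ (succ zero)) (vnil Nat)))
inferred type:
  Vec Nat (succ (succ (succ zero)))
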